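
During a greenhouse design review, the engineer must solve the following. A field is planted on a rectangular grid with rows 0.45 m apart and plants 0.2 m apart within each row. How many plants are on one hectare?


D = 10000 / (row_sp * plant_sp)
  = 10000 / (0.45 * 0.2)
  = 10000 / 0.0900
  = 111111.11 plants/ha


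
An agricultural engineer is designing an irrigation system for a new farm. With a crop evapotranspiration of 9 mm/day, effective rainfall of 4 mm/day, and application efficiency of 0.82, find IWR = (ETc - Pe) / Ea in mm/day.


IWR = (ETc - Pe) / Ea
    = (9 - 4) / 0.82
    = 5 / 0.82
    = 6.10 mm/day


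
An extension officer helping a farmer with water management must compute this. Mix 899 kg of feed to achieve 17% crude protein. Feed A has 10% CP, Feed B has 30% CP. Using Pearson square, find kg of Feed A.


parts_A = CP_b - target = 30 - 17 = 13
parts_B = target - CP_a = 17 - 10 = 7
total_parts = 13 + 7 = 20
Feed A = 899 * 13 / 20 = 584.35 kg
Feed B = 899 * 7 / 20 = 314.65 kg

584.35 kg


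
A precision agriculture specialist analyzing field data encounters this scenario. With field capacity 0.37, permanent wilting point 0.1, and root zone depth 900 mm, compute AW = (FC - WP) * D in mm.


AW = (FC - WP) * D
   = (0.37 - 0.1) * 900
   = 0.27 * 900
   = 243 mm


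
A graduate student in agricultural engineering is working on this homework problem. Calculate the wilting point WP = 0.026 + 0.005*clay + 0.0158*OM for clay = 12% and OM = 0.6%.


WP = 0.026 + 0.005*12 + 0.0158*0.6
   = 0.026 + 0.0600 + 0.0095
   = 0.0955


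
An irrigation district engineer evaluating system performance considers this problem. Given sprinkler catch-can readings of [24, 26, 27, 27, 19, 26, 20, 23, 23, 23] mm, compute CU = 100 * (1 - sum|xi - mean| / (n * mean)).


xbar = 238 / 10 = 23.800
sum|xi - xbar| = 22
CU = 100 * (1 - 22 / (10 * 23.800))
   = 100 * (1 - 0.0924)
   = 90.76%


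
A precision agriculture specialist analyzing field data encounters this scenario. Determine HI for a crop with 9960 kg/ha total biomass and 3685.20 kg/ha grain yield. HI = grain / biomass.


HI = grain_yield / biomass
   = 3685.20 / 9960
   = 0.37


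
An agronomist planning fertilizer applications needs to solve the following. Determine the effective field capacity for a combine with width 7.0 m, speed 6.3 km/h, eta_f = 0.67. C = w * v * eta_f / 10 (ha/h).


C = w * v * eta_f / 10
  = 7.0 * 6.3 * 0.67 / 10
  = 29.55 / 10
  = 2.95 ha/h


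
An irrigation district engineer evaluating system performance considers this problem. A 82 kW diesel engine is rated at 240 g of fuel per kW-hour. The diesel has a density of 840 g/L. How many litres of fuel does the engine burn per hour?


FC = P * BSFC / rho_fuel
   = 82 * 240 / 840
   = 19680 / 840
   = 23.43 L/h


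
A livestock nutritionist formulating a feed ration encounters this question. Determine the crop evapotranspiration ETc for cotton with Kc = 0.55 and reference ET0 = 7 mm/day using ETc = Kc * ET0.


ETc = Kc * ET0
    = 0.55 * 7
    = 3.85 mm/day


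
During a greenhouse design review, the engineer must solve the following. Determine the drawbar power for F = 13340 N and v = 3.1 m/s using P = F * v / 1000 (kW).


P = F * v / 1000
  = 13340 * 3.1 / 1000
  = 41354 / 1000
  = 41.35 kW


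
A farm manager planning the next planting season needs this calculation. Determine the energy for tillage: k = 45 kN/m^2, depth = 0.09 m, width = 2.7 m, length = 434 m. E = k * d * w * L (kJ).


E = k * d * w * L
  = 45 * 0.09 * 2.7 * 434
  = 4745.79 kJ


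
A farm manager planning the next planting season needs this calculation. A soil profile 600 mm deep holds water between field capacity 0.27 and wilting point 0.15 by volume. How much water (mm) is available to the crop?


AW = (FC - WP) * D
   = (0.27 - 0.15) * 600
   = 0.12 * 600
   = 72 mm


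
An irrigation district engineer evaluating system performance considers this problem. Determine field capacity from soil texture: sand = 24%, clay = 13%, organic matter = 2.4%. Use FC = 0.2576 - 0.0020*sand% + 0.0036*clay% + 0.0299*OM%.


FC = 0.2576 - 0.0020*24 + 0.0036*13 + 0.0299*2.4
   = 0.2576 - 0.0480 + 0.0468 + 0.0718
   = 0.3282


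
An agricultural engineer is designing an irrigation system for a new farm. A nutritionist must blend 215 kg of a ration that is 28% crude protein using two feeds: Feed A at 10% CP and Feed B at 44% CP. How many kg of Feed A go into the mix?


parts_A = CP_b - target = 44 - 28 = 16
parts_B = target - CP_a = 28 - 10 = 18
total_parts = 16 + 18 = 34
Feed A = 215 * 16 / 34 = 101.18 kg
Feed B = 215 * 18 / 34 = 113.82 kg

101.18 kg


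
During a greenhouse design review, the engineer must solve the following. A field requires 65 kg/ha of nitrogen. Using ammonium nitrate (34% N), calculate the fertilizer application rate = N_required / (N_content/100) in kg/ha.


Rate = N_required / (N_content / 100)
     = 65 / (34 / 100)
     = 65 / 0.34
     = 191.18 kg/ha


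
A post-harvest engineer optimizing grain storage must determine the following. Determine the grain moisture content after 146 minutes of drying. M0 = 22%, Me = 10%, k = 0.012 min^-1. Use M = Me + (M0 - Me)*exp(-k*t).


M = Me + (M0 - Me) * e^(-k*t)
  = 10 + (22 - 10) * e^(-0.012*146)
  = 10 + 12 * e^(-1.752)
  = 10 + 12 * 0.17343
  = 10 + 2.0811
  = 12.08%


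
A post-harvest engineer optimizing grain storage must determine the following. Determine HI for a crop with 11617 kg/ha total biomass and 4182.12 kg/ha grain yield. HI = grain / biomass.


HI = grain_yield / biomass
   = 4182.12 / 11617
   = 0.36


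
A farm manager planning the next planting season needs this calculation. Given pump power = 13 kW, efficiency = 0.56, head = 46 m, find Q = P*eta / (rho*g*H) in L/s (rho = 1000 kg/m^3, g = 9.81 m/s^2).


Q = (P * 1000 * eta) / (rho * g * H)
  = (13 * 1000 * 0.56) / (1000 * 9.81 * 46)
  = 7280 / 451260
  = 0.01613 m^3/s = 16.13 L/s


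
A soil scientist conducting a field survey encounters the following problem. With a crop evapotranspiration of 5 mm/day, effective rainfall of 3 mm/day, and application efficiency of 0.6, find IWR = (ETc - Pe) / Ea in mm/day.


IWR = (ETc - Pe) / Ea
    = (5 - 3) / 0.6
    = 2 / 0.6
    = 3.33 mm/day


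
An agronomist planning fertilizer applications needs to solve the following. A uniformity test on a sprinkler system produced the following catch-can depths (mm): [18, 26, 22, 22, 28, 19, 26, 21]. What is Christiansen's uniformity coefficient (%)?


xbar = 182 / 8 = 22.750
sum|xi - xbar| = 23.500
CU = 100 * (1 - 23.500 / (8 * 22.750))
   = 100 * (1 - 0.1291)
   = 87.09%


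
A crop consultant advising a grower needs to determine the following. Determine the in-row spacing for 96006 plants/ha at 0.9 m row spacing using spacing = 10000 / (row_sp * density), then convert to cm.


spacing = 10000 / (row_sp * density)
        = 10000 / (0.9 * 96006)
        = 10000 / 86405.40
        = 0.11573 m = 11.57 cm


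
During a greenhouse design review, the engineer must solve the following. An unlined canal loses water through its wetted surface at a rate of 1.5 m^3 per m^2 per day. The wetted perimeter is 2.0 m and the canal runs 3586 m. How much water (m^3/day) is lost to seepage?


S = C * P * L
  = 1.5 * 2.0 * 3586
  = 10758 m^3/day


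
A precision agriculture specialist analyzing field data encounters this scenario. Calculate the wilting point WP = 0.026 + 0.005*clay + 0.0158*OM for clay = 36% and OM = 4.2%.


WP = 0.026 + 0.005*36 + 0.0158*4.2
   = 0.026 + 0.1800 + 0.0664
   = 0.2724


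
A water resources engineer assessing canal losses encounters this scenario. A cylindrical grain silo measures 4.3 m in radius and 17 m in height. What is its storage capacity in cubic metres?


V = pi * r^2 * h
  = pi * 4.3^2 * 17
  = pi * 18.49 * 17
  = 987.50 m^3


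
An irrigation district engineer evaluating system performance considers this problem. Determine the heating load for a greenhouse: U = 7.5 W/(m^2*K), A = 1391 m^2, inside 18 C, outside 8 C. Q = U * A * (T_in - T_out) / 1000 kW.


dT = 18 - (8) = 10 K
Q = U * A * dT
  = 7.5 * 1391 * 10
  = 104325 W = 104.33 kW


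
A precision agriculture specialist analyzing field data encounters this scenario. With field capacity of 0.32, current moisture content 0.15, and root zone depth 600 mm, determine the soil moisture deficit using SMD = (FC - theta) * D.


SMD = (FC - theta) * D
    = (0.32 - 0.15) * 600
    = 0.170 * 600
    = 102 mm


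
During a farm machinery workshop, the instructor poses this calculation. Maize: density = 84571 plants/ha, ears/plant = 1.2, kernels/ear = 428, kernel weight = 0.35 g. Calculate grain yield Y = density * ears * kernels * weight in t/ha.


Y = density * ears * kernels * kw
  = 84571 * 1.2 * 428 * 0.35 g/ha
  = 15202482.96 g/ha
  = 15202.48 kg/ha = 15.20 t/ha


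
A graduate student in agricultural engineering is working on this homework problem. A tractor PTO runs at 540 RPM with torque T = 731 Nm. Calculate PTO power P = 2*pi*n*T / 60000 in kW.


P = 2*pi*n*T / 60000
  = 2*pi * 540 * 731 / 60000
  = 2480224.57 / 60000
  = 41.34 kW


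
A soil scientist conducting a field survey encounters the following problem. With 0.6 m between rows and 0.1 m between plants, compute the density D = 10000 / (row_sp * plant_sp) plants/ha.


D = 10000 / (row_sp * plant_sp)
  = 10000 / (0.6 * 0.1)
  = 10000 / 0.0600
  = 166666.67 plants/ha


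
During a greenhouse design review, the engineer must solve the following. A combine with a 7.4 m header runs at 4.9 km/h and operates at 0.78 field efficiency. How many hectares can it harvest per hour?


C = w * v * eta_f / 10
  = 7.4 * 4.9 * 0.78 / 10
  = 28.28 / 10
  = 2.83 ha/h


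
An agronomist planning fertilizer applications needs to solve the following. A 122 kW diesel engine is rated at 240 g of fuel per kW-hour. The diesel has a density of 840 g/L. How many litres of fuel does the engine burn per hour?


FC = P * BSFC / rho_fuel
   = 122 * 240 / 840
   = 29280 / 840
   = 34.86 L/h


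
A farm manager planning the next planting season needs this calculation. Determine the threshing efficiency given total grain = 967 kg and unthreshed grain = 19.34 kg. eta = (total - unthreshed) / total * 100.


eta = (total - unthreshed) / total * 100
    = (967 - 19.34) / 967 * 100
    = 947.66 / 967 * 100
    = 98%


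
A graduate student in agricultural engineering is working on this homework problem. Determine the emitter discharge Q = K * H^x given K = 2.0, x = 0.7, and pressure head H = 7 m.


Q = K * H^x
  = 2.0 * 7^0.7
  = 2.0 * 3.9045
  = 7.81 L/h


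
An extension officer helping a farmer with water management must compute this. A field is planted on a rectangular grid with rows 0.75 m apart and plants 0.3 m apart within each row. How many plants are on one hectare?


D = 10000 / (row_sp * plant_sp)
  = 10000 / (0.75 * 0.3)
  = 10000 / 0.2250
  = 44444.44 plants/ha


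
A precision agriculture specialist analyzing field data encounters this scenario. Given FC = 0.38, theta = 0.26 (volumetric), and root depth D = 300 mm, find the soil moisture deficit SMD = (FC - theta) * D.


SMD = (FC - theta) * D
    = (0.38 - 0.26) * 300
    = 0.120 * 300
    = 36 mm


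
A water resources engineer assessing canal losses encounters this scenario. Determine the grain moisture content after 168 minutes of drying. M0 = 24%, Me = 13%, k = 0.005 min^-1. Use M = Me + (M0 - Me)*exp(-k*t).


M = Me + (M0 - Me) * e^(-k*t)
  = 13 + (24 - 13) * e^(-0.005*168)
  = 13 + 11 * e^(-0.840)
  = 13 + 11 * 0.43171
  = 13 + 4.7488
  = 17.75%


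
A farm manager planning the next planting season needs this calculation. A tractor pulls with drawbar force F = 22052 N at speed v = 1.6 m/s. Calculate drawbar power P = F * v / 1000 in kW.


P = F * v / 1000
  = 22052 * 1.6 / 1000
  = 35283.20 / 1000
  = 35.28 kW


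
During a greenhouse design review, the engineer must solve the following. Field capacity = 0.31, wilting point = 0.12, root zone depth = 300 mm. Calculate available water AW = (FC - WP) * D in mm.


AW = (FC - WP) * D
   = (0.31 - 0.12) * 300
   = 0.19 * 300
   = 57 mm


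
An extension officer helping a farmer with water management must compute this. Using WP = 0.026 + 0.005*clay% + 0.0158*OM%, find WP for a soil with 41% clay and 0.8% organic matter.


WP = 0.026 + 0.005*41 + 0.0158*0.8
   = 0.026 + 0.2050 + 0.0126
   = 0.2436


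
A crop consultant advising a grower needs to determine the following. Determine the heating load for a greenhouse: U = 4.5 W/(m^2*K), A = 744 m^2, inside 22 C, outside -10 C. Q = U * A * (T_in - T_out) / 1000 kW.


dT = 22 - (-10) = 32 K
Q = U * A * dT
  = 4.5 * 744 * 32
  = 107136 W = 107.14 kW


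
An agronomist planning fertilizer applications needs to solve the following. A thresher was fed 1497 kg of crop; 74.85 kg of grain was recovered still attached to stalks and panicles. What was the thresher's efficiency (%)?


eta = (total - unthreshed) / total * 100
    = (1497 - 74.85) / 1497 * 100
    = 1422.15 / 1497 * 100
    = 95%


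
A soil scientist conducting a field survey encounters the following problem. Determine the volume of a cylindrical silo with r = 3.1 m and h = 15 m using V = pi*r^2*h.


V = pi * r^2 * h
  = pi * 3.1^2 * 15
  = pi * 9.61 * 15
  = 452.86 m^3


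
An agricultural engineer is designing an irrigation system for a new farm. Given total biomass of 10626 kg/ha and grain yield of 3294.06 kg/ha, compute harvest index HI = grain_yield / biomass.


HI = grain_yield / biomass
   = 3294.06 / 10626
   = 0.31


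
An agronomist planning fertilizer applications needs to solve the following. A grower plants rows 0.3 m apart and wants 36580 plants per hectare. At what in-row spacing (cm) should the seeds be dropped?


spacing = 10000 / (row_sp * density)
        = 10000 / (0.3 * 36580)
        = 10000 / 10974
        = 0.91124 m = 91.12 cm


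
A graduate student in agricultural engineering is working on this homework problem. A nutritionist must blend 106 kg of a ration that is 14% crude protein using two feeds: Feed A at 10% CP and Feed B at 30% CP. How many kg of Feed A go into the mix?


parts_A = CP_b - target = 30 - 14 = 16
parts_B = target - CP_a = 14 - 10 = 4
total_parts = 16 + 4 = 20
Feed A = 106 * 16 / 20 = 84.80 kg
Feed B = 106 * 4 / 20 = 21.20 kg

84.80 kg


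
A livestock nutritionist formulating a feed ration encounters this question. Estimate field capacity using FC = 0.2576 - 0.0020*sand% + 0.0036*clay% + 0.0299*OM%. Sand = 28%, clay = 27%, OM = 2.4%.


FC = 0.2576 - 0.0020*28 + 0.0036*27 + 0.0299*2.4
   = 0.2576 - 0.0560 + 0.0972 + 0.0718
   = 0.3706


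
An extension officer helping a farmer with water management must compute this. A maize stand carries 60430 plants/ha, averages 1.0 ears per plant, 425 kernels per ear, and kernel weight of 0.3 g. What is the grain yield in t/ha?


Y = density * ears * kernels * kw
  = 60430 * 1.0 * 425 * 0.3 g/ha
  = 7704825 g/ha
  = 7704.83 kg/ha = 7.70 t/ha


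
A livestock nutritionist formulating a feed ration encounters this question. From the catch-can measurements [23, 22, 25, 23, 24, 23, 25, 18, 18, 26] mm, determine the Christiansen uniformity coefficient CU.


xbar = 227 / 10 = 22.700
sum|xi - xbar| = 20.200
CU = 100 * (1 - 20.200 / (10 * 22.700))
   = 100 * (1 - 0.0890)
   = 91.10%


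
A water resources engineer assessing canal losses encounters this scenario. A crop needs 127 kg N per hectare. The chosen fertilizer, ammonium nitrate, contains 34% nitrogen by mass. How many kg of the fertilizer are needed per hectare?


Rate = N_required / (N_content / 100)
     = 127 / (34 / 100)
     = 127 / 0.34
     = 373.53 kg/ha


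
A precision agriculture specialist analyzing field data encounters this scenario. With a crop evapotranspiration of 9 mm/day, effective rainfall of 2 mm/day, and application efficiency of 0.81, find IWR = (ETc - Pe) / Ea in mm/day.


IWR = (ETc - Pe) / Ea
    = (9 - 2) / 0.81
    = 7 / 0.81
    = 8.64 mm/day


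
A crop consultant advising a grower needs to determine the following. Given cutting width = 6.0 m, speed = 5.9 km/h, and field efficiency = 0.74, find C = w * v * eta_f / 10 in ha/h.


C = w * v * eta_f / 10
  = 6.0 * 5.9 * 0.74 / 10
  = 26.20 / 10
  = 2.62 ha/h


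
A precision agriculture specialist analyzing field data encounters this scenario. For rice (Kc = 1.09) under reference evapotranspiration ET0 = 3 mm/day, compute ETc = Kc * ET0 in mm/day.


ETc = Kc * ET0
    = 1.09 * 3
    = 3.27 mm/day


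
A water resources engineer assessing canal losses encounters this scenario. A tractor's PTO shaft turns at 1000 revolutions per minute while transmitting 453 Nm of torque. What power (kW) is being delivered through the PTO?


P = 2*pi*n*T / 60000
  = 2*pi * 1000 * 453 / 60000
  = 2846282.94 / 60000
  = 47.44 kW


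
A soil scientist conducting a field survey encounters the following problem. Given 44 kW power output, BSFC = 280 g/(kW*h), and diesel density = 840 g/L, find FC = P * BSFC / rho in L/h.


FC = P * BSFC / rho_fuel
   = 44 * 280 / 840
   = 12320 / 840
   = 14.67 L/h


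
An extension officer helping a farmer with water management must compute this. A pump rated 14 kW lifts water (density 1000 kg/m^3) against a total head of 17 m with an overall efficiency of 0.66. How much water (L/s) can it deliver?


Q = (P * 1000 * eta) / (rho * g * H)
  = (14 * 1000 * 0.66) / (1000 * 9.81 * 17)
  = 9240 / 166770
  = 0.05541 m^3/s = 55.41 L/s


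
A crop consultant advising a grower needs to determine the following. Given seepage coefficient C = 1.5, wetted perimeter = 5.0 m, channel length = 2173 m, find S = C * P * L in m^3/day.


S = C * P * L
  = 1.5 * 5.0 * 2173
  = 16297.50 m^3/day


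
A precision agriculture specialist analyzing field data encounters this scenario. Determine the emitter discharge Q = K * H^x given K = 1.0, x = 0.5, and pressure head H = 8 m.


Q = K * H^x
  = 1.0 * 8^0.5
  = 1.0 * 2.8284
  = 2.83 L/h


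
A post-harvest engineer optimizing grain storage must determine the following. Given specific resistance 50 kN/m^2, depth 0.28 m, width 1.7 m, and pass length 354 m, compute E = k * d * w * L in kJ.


E = k * d * w * L
  = 50 * 0.28 * 1.7 * 354
  = 8425.20 kJ


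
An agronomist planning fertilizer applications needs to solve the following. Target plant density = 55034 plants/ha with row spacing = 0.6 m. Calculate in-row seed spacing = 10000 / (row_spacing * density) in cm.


spacing = 10000 / (row_sp * density)
        = 10000 / (0.6 * 55034)
        = 10000 / 33020.40
        = 0.30284 m = 30.28 cm


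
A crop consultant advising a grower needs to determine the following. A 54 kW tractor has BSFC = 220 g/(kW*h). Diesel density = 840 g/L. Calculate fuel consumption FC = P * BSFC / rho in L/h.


FC = P * BSFC / rho_fuel
   = 54 * 220 / 840
   = 11880 / 840
   = 14.14 L/h


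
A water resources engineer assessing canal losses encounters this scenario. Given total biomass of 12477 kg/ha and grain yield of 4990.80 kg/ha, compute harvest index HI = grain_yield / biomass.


HI = grain_yield / biomass
   = 4990.80 / 12477
   = 0.40


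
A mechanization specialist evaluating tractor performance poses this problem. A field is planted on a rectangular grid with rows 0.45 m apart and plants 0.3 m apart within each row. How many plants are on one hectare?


D = 10000 / (row_sp * plant_sp)
  = 10000 / (0.45 * 0.3)
  = 10000 / 0.1350
  = 74074.07 plants/ha


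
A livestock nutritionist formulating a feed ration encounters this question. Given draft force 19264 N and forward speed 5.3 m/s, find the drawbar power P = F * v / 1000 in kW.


P = F * v / 1000
  = 19264 * 5.3 / 1000
  = 102099.20 / 1000
  = 102.10 kW


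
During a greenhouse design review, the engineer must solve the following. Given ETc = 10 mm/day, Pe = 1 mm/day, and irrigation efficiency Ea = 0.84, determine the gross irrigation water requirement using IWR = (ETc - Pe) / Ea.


IWR = (ETc - Pe) / Ea
    = (10 - 1) / 0.84
    = 9 / 0.84
    = 10.71 mm/day


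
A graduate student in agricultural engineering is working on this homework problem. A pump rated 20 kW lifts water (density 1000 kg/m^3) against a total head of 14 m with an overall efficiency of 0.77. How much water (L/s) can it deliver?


Q = (P * 1000 * eta) / (rho * g * H)
  = (20 * 1000 * 0.77) / (1000 * 9.81 * 14)
  = 15400 / 137340
  = 0.11213 m^3/s = 112.13 L/s


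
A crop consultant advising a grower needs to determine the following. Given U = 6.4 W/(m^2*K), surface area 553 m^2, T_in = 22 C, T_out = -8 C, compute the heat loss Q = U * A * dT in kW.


dT = 22 - (-8) = 30 K
Q = U * A * dT
  = 6.4 * 553 * 30
  = 106176 W = 106.18 kW


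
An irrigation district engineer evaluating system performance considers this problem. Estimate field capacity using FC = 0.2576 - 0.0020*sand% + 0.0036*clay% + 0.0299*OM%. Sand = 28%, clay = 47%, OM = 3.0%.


FC = 0.2576 - 0.0020*28 + 0.0036*47 + 0.0299*3.0
   = 0.2576 - 0.0560 + 0.1692 + 0.0897
   = 0.4605


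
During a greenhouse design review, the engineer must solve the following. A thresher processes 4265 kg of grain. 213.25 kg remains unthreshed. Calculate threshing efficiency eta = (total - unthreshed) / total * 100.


eta = (total - unthreshed) / total * 100
    = (4265 - 213.25) / 4265 * 100
    = 4051.75 / 4265 * 100
    = 95%


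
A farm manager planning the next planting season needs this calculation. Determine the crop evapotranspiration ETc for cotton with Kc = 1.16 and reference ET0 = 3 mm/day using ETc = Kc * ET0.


ETc = Kc * ET0
    = 1.16 * 3
    = 3.48 mm/day


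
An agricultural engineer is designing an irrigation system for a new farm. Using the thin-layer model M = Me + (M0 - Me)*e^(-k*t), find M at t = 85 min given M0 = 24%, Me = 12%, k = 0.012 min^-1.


M = Me + (M0 - Me) * e^(-k*t)
  = 12 + (24 - 12) * e^(-0.012*85)
  = 12 + 12 * e^(-1.020)
  = 12 + 12 * 0.36059
  = 12 + 4.3271
  = 16.33%


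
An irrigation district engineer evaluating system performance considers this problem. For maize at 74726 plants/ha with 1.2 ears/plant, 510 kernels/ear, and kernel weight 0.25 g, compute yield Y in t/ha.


Y = density * ears * kernels * kw
  = 74726 * 1.2 * 510 * 0.25 g/ha
  = 11433078 g/ha
  = 11433.08 kg/ha = 11.43 t/ha


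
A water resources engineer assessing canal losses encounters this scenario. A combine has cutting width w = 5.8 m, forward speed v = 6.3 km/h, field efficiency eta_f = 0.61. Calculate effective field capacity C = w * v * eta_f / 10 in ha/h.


C = w * v * eta_f / 10
  = 5.8 * 6.3 * 0.61 / 10
  = 22.29 / 10
  = 2.23 ha/h


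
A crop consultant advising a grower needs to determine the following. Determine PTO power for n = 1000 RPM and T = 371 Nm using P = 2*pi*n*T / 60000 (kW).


P = 2*pi*n*T / 60000
  = 2*pi * 1000 * 371 / 60000
  = 2331061.75 / 60000
  = 38.85 kW


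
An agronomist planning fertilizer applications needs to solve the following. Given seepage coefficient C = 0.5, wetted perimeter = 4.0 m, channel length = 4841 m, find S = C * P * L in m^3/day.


S = C * P * L
  = 0.5 * 4.0 * 4841
  = 9682 m^3/day


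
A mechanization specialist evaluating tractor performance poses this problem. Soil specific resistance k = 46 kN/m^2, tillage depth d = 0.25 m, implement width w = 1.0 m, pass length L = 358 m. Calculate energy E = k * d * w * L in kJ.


E = k * d * w * L
  = 46 * 0.25 * 1.0 * 358
  = 4117 kJ


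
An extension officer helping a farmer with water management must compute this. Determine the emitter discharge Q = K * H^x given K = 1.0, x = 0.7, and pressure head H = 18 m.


Q = K * H^x
  = 1.0 * 18^0.7
  = 1.0 * 7.5629
  = 7.56 L/h


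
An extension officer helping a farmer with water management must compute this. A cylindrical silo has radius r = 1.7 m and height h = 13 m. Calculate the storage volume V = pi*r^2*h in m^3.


V = pi * r^2 * h
  = pi * 1.7^2 * 13
  = pi * 2.89 * 13
  = 118.03 m^3


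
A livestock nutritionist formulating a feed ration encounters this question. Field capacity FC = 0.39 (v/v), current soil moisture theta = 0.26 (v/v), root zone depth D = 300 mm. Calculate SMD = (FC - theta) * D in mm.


SMD = (FC - theta) * D
    = (0.39 - 0.26) * 300
    = 0.130 * 300
    = 39 mm


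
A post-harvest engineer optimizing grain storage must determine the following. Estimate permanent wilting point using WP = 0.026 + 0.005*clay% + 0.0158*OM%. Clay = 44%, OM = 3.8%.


WP = 0.026 + 0.005*44 + 0.0158*3.8
   = 0.026 + 0.2200 + 0.0600
   = 0.3060


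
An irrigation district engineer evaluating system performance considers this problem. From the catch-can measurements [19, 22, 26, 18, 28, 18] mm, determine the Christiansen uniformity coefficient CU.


xbar = 131 / 6 = 21.833
sum|xi - xbar| = 21
CU = 100 * (1 - 21 / (6 * 21.833))
   = 100 * (1 - 0.1603)
   = 83.97%


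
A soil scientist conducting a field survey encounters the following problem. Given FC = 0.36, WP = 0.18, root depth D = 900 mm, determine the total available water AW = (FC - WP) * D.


AW = (FC - WP) * D
   = (0.36 - 0.18) * 900
   = 0.18 * 900
   = 162 mm


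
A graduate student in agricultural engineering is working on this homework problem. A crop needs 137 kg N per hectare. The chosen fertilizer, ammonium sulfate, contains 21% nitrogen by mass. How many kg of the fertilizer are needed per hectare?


Rate = N_required / (N_content / 100)
     = 137 / (21 / 100)
     = 137 / 0.21
     = 652.38 kg/ha


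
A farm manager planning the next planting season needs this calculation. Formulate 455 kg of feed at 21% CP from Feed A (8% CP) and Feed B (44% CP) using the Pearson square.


parts_A = CP_b - target = 44 - 21 = 23
parts_B = target - CP_a = 21 - 8 = 13
total_parts = 23 + 13 = 36
Feed A = 455 * 23 / 36 = 290.69 kg
Feed B = 455 * 13 / 36 = 164.31 kg

290.69 kg


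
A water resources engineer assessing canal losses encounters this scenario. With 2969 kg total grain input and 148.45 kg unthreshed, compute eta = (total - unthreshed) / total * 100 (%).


eta = (total - unthreshed) / total * 100
    = (2969 - 148.45) / 2969 * 100
    = 2820.55 / 2969 * 100
    = 95%


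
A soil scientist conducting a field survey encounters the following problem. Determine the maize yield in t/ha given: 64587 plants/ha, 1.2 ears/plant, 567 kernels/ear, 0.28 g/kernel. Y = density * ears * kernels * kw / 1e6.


Y = density * ears * kernels * kw
  = 64587 * 1.2 * 567 * 0.28 g/ha
  = 12304598.54 g/ha
  = 12304.60 kg/ha = 12.30 t/ha


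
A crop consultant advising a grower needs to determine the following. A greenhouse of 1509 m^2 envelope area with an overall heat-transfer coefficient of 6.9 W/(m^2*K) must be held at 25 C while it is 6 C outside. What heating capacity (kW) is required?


dT = 25 - (6) = 19 K
Q = U * A * dT
  = 6.9 * 1509 * 19
  = 197829.90 W = 197.83 kW


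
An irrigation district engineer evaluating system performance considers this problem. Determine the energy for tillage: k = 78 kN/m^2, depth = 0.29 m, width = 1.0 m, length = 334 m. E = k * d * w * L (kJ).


E = k * d * w * L
  = 78 * 0.29 * 1.0 * 334
  = 7555.08 kJ


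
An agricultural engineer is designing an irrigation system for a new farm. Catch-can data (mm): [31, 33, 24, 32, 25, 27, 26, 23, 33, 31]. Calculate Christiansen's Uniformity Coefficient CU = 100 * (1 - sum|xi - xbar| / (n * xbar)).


xbar = 285 / 10 = 28.500
sum|xi - xbar| = 35
CU = 100 * (1 - 35 / (10 * 28.500))
   = 100 * (1 - 0.1228)
   = 87.72%


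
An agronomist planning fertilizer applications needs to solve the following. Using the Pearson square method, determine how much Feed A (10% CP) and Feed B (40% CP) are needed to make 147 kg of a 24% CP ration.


parts_A = CP_b - target = 40 - 24 = 16
parts_B = target - CP_a = 24 - 10 = 14
total_parts = 16 + 14 = 30
Feed A = 147 * 16 / 30 = 78.40 kg
Feed B = 147 * 14 / 30 = 68.60 kg

78.40 kg


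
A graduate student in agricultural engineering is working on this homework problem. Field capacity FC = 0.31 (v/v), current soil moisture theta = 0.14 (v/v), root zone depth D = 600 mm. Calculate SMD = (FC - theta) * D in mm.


SMD = (FC - theta) * D
    = (0.31 - 0.14) * 600
    = 0.170 * 600
    = 102 mm


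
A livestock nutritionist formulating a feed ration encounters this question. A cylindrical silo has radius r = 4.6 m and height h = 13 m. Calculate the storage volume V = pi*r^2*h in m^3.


V = pi * r^2 * h
  = pi * 4.6^2 * 13
  = pi * 21.16 * 13
  = 864.19 m^3


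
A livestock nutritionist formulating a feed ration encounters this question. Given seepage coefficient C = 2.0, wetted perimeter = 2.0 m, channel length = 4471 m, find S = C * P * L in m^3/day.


S = C * P * L
  = 2.0 * 2.0 * 4471
  = 17884 m^3/day


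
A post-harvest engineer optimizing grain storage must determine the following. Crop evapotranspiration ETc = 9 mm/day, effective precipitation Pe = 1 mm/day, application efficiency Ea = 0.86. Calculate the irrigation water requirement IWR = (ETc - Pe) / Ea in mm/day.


IWR = (ETc - Pe) / Ea
    = (9 - 1) / 0.86
    = 8 / 0.86
    = 9.30 mm/day


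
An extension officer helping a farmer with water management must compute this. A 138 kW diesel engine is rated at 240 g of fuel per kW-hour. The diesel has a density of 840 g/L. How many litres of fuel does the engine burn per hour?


FC = P * BSFC / rho_fuel
   = 138 * 240 / 840
   = 33120 / 840
   = 39.43 L/h


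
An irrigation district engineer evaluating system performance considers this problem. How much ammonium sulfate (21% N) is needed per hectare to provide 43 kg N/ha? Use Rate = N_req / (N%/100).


Rate = N_required / (N_content / 100)
     = 43 / (21 / 100)
     = 43 / 0.21
     = 204.76 kg/ha


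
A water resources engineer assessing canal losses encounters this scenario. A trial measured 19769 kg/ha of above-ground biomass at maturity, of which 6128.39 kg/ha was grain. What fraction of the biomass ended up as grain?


HI = grain_yield / biomass
   = 6128.39 / 19769
   = 0.31


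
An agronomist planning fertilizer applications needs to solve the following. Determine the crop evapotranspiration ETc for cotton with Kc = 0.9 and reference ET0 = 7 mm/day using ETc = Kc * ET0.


ETc = Kc * ET0
    = 0.9 * 7
    = 6.30 mm/day


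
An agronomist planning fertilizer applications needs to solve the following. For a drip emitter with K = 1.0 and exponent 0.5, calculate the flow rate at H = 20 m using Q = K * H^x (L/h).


Q = K * H^x
  = 1.0 * 20^0.5
  = 1.0 * 4.4721
  = 4.47 L/h


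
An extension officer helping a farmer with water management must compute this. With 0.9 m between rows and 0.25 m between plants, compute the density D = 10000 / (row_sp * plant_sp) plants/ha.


D = 10000 / (row_sp * plant_sp)
  = 10000 / (0.9 * 0.25)
  = 10000 / 0.2250
  = 44444.44 plants/ha


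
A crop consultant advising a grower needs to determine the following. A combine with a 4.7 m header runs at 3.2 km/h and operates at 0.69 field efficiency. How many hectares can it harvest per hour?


C = w * v * eta_f / 10
  = 4.7 * 3.2 * 0.69 / 10
  = 10.38 / 10
  = 1.04 ha/h


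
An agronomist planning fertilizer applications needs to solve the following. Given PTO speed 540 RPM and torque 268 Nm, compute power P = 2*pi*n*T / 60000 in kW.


P = 2*pi*n*T / 60000
  = 2*pi * 540 * 268 / 60000
  = 909302.58 / 60000
  = 15.16 kW


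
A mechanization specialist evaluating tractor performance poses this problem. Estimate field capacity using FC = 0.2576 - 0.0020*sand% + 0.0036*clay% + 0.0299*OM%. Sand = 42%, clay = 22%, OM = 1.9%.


FC = 0.2576 - 0.0020*42 + 0.0036*22 + 0.0299*1.9
   = 0.2576 - 0.0840 + 0.0792 + 0.0568
   = 0.3096


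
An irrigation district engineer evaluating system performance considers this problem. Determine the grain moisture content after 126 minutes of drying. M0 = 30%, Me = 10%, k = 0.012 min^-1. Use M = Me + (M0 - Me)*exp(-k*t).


M = Me + (M0 - Me) * e^(-k*t)
  = 10 + (30 - 10) * e^(-0.012*126)
  = 10 + 20 * e^(-1.512)
  = 10 + 20 * 0.22047
  = 10 + 4.4094
  = 14.41%


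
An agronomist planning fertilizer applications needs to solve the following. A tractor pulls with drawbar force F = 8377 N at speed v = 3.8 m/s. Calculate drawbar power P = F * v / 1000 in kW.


P = F * v / 1000
  = 8377 * 3.8 / 1000
  = 31832.60 / 1000
  = 31.83 kW


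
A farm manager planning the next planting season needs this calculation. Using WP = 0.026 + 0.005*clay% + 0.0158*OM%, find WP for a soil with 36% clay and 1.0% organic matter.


WP = 0.026 + 0.005*36 + 0.0158*1.0
   = 0.026 + 0.1800 + 0.0158
   = 0.2218


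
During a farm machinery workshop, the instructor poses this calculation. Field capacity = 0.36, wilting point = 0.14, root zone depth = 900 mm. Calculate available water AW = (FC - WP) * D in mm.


AW = (FC - WP) * D
   = (0.36 - 0.14) * 900
   = 0.22 * 900
   = 198 mm


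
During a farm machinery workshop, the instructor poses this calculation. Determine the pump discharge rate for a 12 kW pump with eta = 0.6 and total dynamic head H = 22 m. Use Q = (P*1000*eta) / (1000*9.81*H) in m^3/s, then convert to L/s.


Q = (P * 1000 * eta) / (rho * g * H)
  = (12 * 1000 * 0.6) / (1000 * 9.81 * 22)
  = 7200 / 215820
  = 0.03336 m^3/s = 33.36 L/s


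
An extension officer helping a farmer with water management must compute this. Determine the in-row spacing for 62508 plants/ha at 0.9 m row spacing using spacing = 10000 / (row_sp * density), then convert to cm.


spacing = 10000 / (row_sp * density)
        = 10000 / (0.9 * 62508)
        = 10000 / 56257.20
        = 0.17776 m = 17.78 cm


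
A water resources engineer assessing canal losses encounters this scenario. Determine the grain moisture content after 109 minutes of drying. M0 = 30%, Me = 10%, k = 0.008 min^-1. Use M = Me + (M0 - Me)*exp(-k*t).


M = Me + (M0 - Me) * e^(-k*t)
  = 10 + (30 - 10) * e^(-0.008*109)
  = 10 + 20 * e^(-0.872)
  = 10 + 20 * 0.41811
  = 10 + 8.3623
  = 18.36%


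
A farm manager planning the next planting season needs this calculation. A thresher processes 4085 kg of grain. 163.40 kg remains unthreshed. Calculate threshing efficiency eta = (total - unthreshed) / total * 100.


eta = (total - unthreshed) / total * 100
    = (4085 - 163.40) / 4085 * 100
    = 3921.60 / 4085 * 100
    = 96%


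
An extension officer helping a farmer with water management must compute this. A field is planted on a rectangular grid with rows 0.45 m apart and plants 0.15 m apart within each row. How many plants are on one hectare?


D = 10000 / (row_sp * plant_sp)
  = 10000 / (0.45 * 0.15)
  = 10000 / 0.0675
  = 148148.15 plants/ha


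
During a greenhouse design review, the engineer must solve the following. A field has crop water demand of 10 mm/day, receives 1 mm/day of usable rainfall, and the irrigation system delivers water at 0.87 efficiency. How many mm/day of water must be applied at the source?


IWR = (ETc - Pe) / Ea
    = (10 - 1) / 0.87
    = 9 / 0.87
    = 10.34 mm/day


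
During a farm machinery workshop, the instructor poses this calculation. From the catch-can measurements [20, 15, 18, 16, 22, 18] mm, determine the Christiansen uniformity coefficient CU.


xbar = 109 / 6 = 18.167
sum|xi - xbar| = 11.333
CU = 100 * (1 - 11.333 / (6 * 18.167))
   = 100 * (1 - 0.1040)
   = 89.60%


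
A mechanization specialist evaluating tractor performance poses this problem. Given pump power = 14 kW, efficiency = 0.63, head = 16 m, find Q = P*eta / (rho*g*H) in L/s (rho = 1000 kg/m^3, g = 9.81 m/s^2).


Q = (P * 1000 * eta) / (rho * g * H)
  = (14 * 1000 * 0.63) / (1000 * 9.81 * 16)
  = 8820 / 156960
  = 0.05619 m^3/s = 56.19 L/s


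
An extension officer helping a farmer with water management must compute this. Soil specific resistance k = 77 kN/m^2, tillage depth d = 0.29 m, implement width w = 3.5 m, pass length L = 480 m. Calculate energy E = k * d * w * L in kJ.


E = k * d * w * L
  = 77 * 0.29 * 3.5 * 480
  = 37514.40 kJ


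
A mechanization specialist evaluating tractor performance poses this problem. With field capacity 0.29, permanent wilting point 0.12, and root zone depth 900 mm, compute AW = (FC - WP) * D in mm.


AW = (FC - WP) * D
   = (0.29 - 0.12) * 900
   = 0.17 * 900
   = 153 mm


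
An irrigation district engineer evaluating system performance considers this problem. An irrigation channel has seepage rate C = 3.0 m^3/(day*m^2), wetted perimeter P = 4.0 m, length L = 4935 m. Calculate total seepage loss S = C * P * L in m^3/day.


S = C * P * L
  = 3.0 * 4.0 * 4935
  = 59220 m^3/day


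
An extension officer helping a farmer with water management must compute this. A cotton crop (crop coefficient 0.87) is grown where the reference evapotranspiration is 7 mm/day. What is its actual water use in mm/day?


ETc = Kc * ET0
    = 0.87 * 7
    = 6.09 mm/day


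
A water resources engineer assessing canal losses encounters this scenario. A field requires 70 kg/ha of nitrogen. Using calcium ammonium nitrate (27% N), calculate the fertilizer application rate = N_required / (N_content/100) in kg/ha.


Rate = N_required / (N_content / 100)
     = 70 / (27 / 100)
     = 70 / 0.27
     = 259.26 kg/ha


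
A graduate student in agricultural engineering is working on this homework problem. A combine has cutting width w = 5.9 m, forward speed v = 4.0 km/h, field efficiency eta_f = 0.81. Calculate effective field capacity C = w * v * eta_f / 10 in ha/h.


C = w * v * eta_f / 10
  = 5.9 * 4.0 * 0.81 / 10
  = 19.12 / 10
  = 1.91 ha/h


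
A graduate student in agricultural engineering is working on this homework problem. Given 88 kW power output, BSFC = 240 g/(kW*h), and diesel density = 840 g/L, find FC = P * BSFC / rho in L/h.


FC = P * BSFC / rho_fuel
   = 88 * 240 / 840
   = 21120 / 840
   = 25.14 L/h


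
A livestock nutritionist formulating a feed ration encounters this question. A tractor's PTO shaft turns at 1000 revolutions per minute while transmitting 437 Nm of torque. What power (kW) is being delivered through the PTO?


P = 2*pi*n*T / 60000
  = 2*pi * 1000 * 437 / 60000
  = 2745751.98 / 60000
  = 45.76 kW


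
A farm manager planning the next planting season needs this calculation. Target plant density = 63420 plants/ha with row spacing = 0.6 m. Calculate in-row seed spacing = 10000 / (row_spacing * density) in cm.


spacing = 10000 / (row_sp * density)
        = 10000 / (0.6 * 63420)
        = 10000 / 38052
        = 0.26280 m = 26.28 cm


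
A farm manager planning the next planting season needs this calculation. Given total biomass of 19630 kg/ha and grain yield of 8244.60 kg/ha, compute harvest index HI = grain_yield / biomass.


HI = grain_yield / biomass
   = 8244.60 / 19630
   = 0.42


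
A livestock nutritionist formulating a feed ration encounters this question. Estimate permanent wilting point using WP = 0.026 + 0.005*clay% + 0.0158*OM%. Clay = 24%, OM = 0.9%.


WP = 0.026 + 0.005*24 + 0.0158*0.9
   = 0.026 + 0.1200 + 0.0142
   = 0.1602


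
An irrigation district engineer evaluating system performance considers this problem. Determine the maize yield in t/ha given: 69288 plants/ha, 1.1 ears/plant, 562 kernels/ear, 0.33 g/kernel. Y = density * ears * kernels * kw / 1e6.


Y = density * ears * kernels * kw
  = 69288 * 1.1 * 562 * 0.33 g/ha
  = 14135167.73 g/ha
  = 14135.17 kg/ha = 14.14 t/ha


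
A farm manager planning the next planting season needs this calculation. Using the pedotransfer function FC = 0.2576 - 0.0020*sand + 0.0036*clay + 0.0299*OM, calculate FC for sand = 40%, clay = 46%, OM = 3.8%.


FC = 0.2576 - 0.0020*40 + 0.0036*46 + 0.0299*3.8
   = 0.2576 - 0.0800 + 0.1656 + 0.1136
   = 0.4568
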